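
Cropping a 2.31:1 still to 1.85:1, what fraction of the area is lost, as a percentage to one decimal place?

19.9%

1.85:1 is narrower than 2.31:1, so the crop keeps the full height and trims the width.
(1.850)/(2.310) ≈ 0.801 of the area survives, leaving 19.91% discarded.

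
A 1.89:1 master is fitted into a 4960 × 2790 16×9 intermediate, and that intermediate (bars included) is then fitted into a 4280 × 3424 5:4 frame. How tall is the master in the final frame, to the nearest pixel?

2265 px

Inside the 4960×2790 canvas the master is width-limited at 4960.00 × 2624.34.
16×9 in 4280×3424: fills the width, so the intermediate becomes 4280.00 × 2407.50 — a scale of ×0.8629.
So the master's height is 2624.34 × 0.8629 ≈ 2264.55.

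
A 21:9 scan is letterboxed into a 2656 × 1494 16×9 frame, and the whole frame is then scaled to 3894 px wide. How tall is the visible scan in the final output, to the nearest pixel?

1669 px

Fitted into 2656×1494, the scan spans the width; its height is 2656 × 9/21 ≈ 1138.29 px.
Resizing to 3894 px wide multiplies everything by 1.4661: 1138.29 → 1668.86 px.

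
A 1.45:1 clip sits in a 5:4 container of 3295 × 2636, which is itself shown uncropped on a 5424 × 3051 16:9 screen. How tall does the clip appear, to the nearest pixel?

2630 px

First fit — 1.45:1 into 3295×2636 spans the width: 3295.00 × 2272.41.
The 5:4 canvas is height-limited in 5424×3051, giving 3813.75 × 3051.00; scale factor 1.1574.
The clip scales with it: height 2272.41 × 1.1574 ≈ 2630.17.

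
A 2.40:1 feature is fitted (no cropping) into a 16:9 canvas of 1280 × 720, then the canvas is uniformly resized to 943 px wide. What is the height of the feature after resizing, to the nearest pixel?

393 px

Fitted into 1280×720, the feature spans the width; its height is 1280 / 2.400 ≈ 533.33 px.
Scaling 1280 → 943 is ×0.7367, so the height becomes 533.33 × 0.7367 ≈ 392.92 px.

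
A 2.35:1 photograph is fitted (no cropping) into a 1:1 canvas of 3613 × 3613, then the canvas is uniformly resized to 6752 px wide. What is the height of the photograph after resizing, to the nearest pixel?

2873 px

In the 3613×3613 frame the photograph fills the width: height = 3613 / 2.350 ≈ 1537.45 px.
Scaling 3613 → 6752 is ×1.8688, so the height becomes 1537.45 × 1.8688 ≈ 2873.19 px.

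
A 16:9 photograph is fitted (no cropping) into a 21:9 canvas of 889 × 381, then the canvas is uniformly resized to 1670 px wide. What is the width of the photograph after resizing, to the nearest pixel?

Fitted into 889×381, the photograph spans the height; its width is 381 × 16/9 ≈ 677.33 px.
Resizing to 1670 px wide multiplies everything by 1.8785: 677.33 → 1272.38 px.

1272 px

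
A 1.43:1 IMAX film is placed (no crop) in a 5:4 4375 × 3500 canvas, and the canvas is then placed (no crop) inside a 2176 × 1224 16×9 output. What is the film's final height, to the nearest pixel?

1.43:1 IMAX in 4375×3500: fills the width, so the film is 4375.00 × 3059.44.
The 5:4 canvas is height-limited in 2176×1224, giving 1530.00 × 1224.00; scale factor 0.3497.
The film scales with it: height 3059.44 × 0.3497 ≈ 1069.93.

1070 px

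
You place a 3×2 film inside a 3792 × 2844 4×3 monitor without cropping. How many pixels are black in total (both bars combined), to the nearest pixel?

1198272 pixels

Since 1.500 > 1.333, the film is width-limited.
That makes the image 2528.0000 px tall (3792 × 2/3).
Leftover height: 2844 − 2528.0000 = 316.0000 px.
Across the 3792-px span: 316.0000 × 3792 ≈ 1198272 px.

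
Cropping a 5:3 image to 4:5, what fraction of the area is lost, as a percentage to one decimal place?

52.0%

4:5 is narrower than 5:3, so the crop keeps the full height and trims the width.
Area ratio = (0.800)/(1.667) = 48.00%; the remaining 52.00% is cropped out.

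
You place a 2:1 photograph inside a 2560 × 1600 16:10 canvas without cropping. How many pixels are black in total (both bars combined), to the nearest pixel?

819200 pixels

Since 2.000 > 1.600, the photograph is width-limited.
The photograph is 2560 × 1/2 ≈ 1280.0000 px tall.
1600 − 1280.0000 = 320.0000 px of bars.
Across the 2560-px span: 320.0000 × 2560 ≈ 819200 px.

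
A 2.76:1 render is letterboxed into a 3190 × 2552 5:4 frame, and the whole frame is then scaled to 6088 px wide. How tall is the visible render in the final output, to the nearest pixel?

In the 3190×2552 frame the render fills the width: height = 3190 / 2.760 ≈ 1155.80 px.
Scaling 3190 → 6088 is ×1.9085, so the height becomes 1155.80 × 1.9085 ≈ 2205.80 px.

2206 px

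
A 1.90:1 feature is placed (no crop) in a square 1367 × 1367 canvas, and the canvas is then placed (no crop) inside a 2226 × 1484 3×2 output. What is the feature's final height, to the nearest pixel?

781 px

1.90:1 in 1367×1367: fills the width, so the feature is 1367.00 × 719.47.
Second fit — the square canvas into 2226×1484 spans the height: 1484.00 × 1484.00 (×1.0856 from 1367×1367).
Applying the same ×1.0856: 719.47 → 781.05.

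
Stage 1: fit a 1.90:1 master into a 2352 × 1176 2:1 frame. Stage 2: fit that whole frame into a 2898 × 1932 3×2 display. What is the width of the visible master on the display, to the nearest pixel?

1.90:1 in 2352×1176: fills the height, so the master is 2234.40 × 1176.00.
The 2:1 canvas is width-limited in 2898×1932, giving 2898.00 × 1449.00; scale factor 1.2321.
Applying the same ×1.2321: 2234.40 → 2753.10.

2753 px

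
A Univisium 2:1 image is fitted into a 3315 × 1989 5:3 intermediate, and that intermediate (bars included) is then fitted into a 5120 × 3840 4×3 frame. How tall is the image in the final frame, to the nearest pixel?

Inside the 3315×1989 canvas the image is width-limited at 3315.00 × 1657.50.
Second fit — the 5:3 canvas into 5120×3840 spans the width: 5120.00 × 3072.00 (×1.5445 from 3315×1989).
The image scales with it: height 1657.50 × 1.5445 ≈ 2560.00.

2560 px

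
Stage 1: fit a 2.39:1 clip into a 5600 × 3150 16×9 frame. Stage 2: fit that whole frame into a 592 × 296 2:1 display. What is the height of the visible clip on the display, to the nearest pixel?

First fit — 2.39:1 into 5600×3150 spans the width: 5600.00 × 2343.10.
16×9 in 592×296: fills the height, so the intermediate becomes 526.22 × 296.00 — a scale of ×0.0940.
So the clip's height is 2343.10 × 0.0940 ≈ 220.18.

220 px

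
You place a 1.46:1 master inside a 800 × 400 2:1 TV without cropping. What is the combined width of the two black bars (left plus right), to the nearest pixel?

1.46:1 (1.460) < 2:1 (2.000), so the master fills the height.
That makes the image 584.00 px wide (400 × 1.460).
800 − 584.00 = 216.00 px of bars.

216 px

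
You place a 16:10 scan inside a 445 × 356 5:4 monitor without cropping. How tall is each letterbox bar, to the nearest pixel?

39 px

16:10 is wider than 5:4, so it spans the full width.
That makes the image 278.12 px tall (445 × 10/16).
356 − 278.12 = 77.88 px of bars (38.94 each).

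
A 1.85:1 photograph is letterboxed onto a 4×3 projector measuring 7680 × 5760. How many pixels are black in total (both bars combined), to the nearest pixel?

Since 1.850 > 1.333, the photograph is width-limited.
That makes the image 4151.3514 px tall (7680 / 1.850).
5760 − 4151.3514 = 1608.6486 px of bars.
Bar area = 1608.6486 × 7680 ≈ 12354422 px.

12354422 pixels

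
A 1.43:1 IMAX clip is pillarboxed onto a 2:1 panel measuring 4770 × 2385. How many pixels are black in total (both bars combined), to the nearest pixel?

1.43:1 IMAX (1.430) < 2:1 (2.000), so the clip fills the height.
The clip is 2385 × 1.430 ≈ 3410.5500 px wide.
4770 − 3410.5500 = 1359.4500 px of bars.
Across the 2385-px span: 1359.4500 × 2385 ≈ 3242288 px.

3242288 pixels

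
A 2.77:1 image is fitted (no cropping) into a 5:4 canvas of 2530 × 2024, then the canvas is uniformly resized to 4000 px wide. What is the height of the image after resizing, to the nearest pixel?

In the 2530×2024 frame the image fills the width: height = 2530 / 2.770 ≈ 913.36 px.
The frame scales by 4000/2530 = 1.5810; 913.36 × 1.5810 ≈ 1444.04 px.

1444 px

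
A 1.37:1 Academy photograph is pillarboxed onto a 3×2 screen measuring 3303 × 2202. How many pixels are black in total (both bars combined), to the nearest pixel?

1.37:1 Academy is narrower than 3×2, so it spans the full height.
Content width = 2202 × 1.370 ≈ 3016.7400 px.
Leftover width: 3303 − 3016.7400 = 286.2600 px.
Across the 2202-px span: 286.2600 × 2202 ≈ 630345 px.

630345 pixels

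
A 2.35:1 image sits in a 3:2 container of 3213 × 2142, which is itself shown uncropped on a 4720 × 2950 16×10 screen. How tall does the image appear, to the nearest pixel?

First fit — 2.35:1 into 3213×2142 spans the width: 3213.00 × 1367.23.
The 3:2 canvas is height-limited in 4720×2950, giving 4425.00 × 2950.00; scale factor 1.3772.
Applying the same ×1.3772: 1367.23 → 1882.98.

1883 px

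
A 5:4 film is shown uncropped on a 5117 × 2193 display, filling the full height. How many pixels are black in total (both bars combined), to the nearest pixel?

5210020 pixels

The film is 2193 × 5/4 ≈ 2741.2500 px wide.
5117 − 2741.2500 = 2375.7500 px of bars.
Bar area = 2375.7500 × 2193 ≈ 5210020 px.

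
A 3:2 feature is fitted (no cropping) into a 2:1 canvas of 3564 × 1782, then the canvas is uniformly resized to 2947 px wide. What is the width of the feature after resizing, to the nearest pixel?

At 3564×1782 the feature is height-limited, so width = 1782 × 3/2 ≈ 2673.00 px.
Scaling 3564 → 2947 is ×0.8269, so the width becomes 2673.00 × 0.8269 ≈ 2210.25 px.

2210 px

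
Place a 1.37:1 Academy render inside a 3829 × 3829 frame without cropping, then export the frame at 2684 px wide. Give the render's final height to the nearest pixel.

1959 px

Fitted into 3829×3829, the render spans the width; its height is 3829 / 1.370 ≈ 2794.89 px.
Scaling 3829 → 2684 is ×0.7010, so the height becomes 2794.89 × 0.7010 ≈ 1959.12 px.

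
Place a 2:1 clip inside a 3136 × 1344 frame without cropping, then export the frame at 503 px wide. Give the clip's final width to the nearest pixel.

At 3136×1344 the clip is height-limited, so width = 1344 × 2/1 ≈ 2688.00 px.
Resizing to 503 px wide multiplies everything by 0.1604: 2688.00 → 431.14 px.

431 px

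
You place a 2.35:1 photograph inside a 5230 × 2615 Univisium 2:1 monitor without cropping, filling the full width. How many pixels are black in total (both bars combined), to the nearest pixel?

2036918 pixels

That makes the image 2225.5319 px tall (5230 / 2.350).
Leftover height: 2615 − 2225.5319 = 389.4681 px.
Across the 5230-px span: 389.4681 × 5230 ≈ 2036918 px.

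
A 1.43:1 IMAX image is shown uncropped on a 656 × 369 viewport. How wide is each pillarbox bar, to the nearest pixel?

64 px

1.43:1 IMAX (1.430) < 16×9 (1.778), so the image fills the height.
The image is 369 × 1.430 ≈ 527.67 px wide.
Black = 656 − 527.67 = 128.33 px, or 64.17 per bar.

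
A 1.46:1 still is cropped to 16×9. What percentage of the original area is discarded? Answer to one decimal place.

17.9%

Going from 1.46:1 to 16×9 means cutting height while keeping width.
Fraction kept = (1.460)/(1.778) ≈ 82.12%, so 17.88% is lost.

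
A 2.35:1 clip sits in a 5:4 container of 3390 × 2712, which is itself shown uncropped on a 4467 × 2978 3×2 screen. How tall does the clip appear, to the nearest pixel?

Inside the 3390×2712 canvas the clip is width-limited at 3390.00 × 1442.55.
5:4 in 4467×2978: fills the height, so the intermediate becomes 3722.50 × 2978.00 — a scale of ×1.0981.
The clip scales with it: height 1442.55 × 1.0981 ≈ 1584.04.

1584 px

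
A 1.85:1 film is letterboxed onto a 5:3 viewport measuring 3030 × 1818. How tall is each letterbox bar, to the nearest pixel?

1.85:1 is wider than 5:3, so it spans the full width.
That makes the image 1637.84 px tall (3030 / 1.850).
Leftover height: 1818 − 1637.84 = 180.16 px → 90.08 each side.

90 px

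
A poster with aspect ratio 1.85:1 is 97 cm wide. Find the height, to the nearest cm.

At 1.85:1, 97 / 1.850 ≈ 52.43.

52 cm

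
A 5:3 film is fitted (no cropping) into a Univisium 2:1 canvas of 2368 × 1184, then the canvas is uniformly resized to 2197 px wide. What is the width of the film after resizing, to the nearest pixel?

At 2368×1184 the film is height-limited, so width = 1184 × 5/3 ≈ 1973.33 px.
Scaling 2368 → 2197 is ×0.9278, so the width becomes 1973.33 × 0.9278 ≈ 1830.83 px.

1831 px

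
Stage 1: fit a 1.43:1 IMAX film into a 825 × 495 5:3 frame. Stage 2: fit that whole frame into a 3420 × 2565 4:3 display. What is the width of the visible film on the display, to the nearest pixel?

1.43:1 IMAX in 825×495: fills the height, so the film is 707.85 × 495.00.
Second fit — the 5:3 canvas into 3420×2565 spans the width: 3420.00 × 2052.00 (×4.1455 from 825×495).
So the film's width is 707.85 × 4.1455 ≈ 2934.36.

2934 px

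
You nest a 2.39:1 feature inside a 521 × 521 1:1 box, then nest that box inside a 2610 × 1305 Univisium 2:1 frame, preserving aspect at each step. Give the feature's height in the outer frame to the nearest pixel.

2.39:1 in 521×521: fills the width, so the feature is 521.00 × 217.99.
The 1:1 canvas is height-limited in 2610×1305, giving 1305.00 × 1305.00; scale factor 2.5048.
So the feature's height is 217.99 × 2.5048 ≈ 546.03.

546 px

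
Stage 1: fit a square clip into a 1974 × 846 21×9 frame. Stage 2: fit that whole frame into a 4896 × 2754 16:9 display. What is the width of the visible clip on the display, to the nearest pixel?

First fit — square into 1974×846 spans the height: 846.00 × 846.00.
The 21×9 canvas is width-limited in 4896×2754, giving 4896.00 × 2098.29; scale factor 2.4802.
The clip scales with it: width 846.00 × 2.4802 ≈ 2098.29.

2098 px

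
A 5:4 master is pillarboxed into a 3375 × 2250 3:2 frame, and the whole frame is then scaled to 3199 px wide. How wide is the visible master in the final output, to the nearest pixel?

2666 px

In the 3375×2250 frame the master fills the height: width = 2250 × 5/4 ≈ 2812.50 px.
The frame scales by 3199/3375 = 0.9479; 2812.50 × 0.9479 ≈ 2665.83 px.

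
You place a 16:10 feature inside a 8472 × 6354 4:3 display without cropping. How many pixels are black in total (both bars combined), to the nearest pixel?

16:10 is wider than 4:3, so it spans the full width.
The feature is 8472 × 10/16 ≈ 5295.0000 px tall.
Leftover height: 6354 − 5295.0000 = 1059.0000 px.
Bar area = 1059.0000 × 8472 ≈ 8971848 px.

8971848 pixels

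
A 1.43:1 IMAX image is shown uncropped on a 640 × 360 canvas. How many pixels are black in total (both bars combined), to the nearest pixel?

45072 pixels

1.43:1 IMAX is narrower than 16:9, so it spans the full height.
The image is 360 × 1.430 ≈ 514.8000 px wide.
Leftover width: 640 − 514.8000 = 125.2000 px.
Across the 360-px span: 125.2000 × 360 ≈ 45072 px.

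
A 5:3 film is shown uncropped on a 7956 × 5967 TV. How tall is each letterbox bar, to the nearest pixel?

597 px

5:3 is wider than 4×3, so it spans the full width.
The film is 7956 × 3/5 ≈ 4773.60 px tall.
5967 − 4773.60 = 1193.40 px of bars (596.70 each).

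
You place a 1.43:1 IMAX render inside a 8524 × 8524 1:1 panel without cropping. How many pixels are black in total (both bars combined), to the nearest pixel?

1.43:1 IMAX (1.430) > 1:1 (1.000), so the render fills the width.
That makes the image 5960.8392 px tall (8524 / 1.430).
8524 − 5960.8392 = 2563.1608 px of bars.
That's 2563.1608 × 8524 ≈ 21848383 black pixels.

21848383 pixels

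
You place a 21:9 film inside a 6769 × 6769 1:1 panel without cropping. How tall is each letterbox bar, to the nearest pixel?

Since 2.333 > 1.000, the film is width-limited.
That makes the image 2901.00 px tall (6769 × 9/21).
6769 − 2901.00 = 3868.00 px of bars (1934.00 each).

1934 px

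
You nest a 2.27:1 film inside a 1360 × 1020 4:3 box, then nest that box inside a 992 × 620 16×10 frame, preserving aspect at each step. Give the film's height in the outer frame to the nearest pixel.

First fit — 2.27:1 into 1360×1020 spans the width: 1360.00 × 599.12.
4:3 in 992×620: fills the height, so the intermediate becomes 826.67 × 620.00 — a scale of ×0.6078.
So the film's height is 599.12 × 0.6078 ≈ 364.17.

364 px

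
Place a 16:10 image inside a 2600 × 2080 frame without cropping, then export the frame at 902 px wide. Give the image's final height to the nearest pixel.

564 px

In the 2600×2080 frame the image fills the width: height = 2600 × 10/16 ≈ 1625.00 px.
Scaling 2600 → 902 is ×0.3469, so the height becomes 1625.00 × 0.3469 ≈ 563.75 px.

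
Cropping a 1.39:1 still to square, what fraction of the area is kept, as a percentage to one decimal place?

Going from 1.39:1 to square means cutting width while keeping height.
(1.000)/(1.390) ≈ 0.719 of the area survives.

71.9%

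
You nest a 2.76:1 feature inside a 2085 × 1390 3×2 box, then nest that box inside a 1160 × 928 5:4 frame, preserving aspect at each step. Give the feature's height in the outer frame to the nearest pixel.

Inside the 2085×1390 canvas the feature is width-limited at 2085.00 × 755.43.
The 3×2 canvas is width-limited in 1160×928, giving 1160.00 × 773.33; scale factor 0.5564.
So the feature's height is 755.43 × 0.5564 ≈ 420.29.

420 px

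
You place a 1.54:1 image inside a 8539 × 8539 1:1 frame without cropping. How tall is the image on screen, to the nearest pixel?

1.54:1 (1.540) > 1:1 (1.000), so the image fills the width.
The image is 8539 / 1.540 ≈ 5544.81 px tall.

5545 px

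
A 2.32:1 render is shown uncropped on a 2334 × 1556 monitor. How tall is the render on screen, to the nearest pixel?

1006 px

2.32:1 (2.320) > 3:2 (1.500), so the render fills the width.
That makes the image 1006.03 px tall (2334 / 2.320).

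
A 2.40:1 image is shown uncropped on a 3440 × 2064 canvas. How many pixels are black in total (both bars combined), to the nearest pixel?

2169493 pixels

Since 2.400 > 1.667, the image is width-limited.
That makes the image 1433.3333 px tall (3440 / 2.400).
Leftover height: 2064 − 1433.3333 = 630.6667 px.
Across the 3440-px span: 630.6667 × 3440 ≈ 2169493 px.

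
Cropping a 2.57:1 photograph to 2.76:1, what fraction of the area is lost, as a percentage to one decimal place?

6.9%

2.76:1 is wider than 2.57:1, so the crop keeps the full width and trims the height.
(2.570)/(2.760) ≈ 0.931 of the area survives, leaving 6.88% discarded.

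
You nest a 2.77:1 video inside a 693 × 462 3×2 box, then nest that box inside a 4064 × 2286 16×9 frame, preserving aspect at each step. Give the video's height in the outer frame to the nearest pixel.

2.77:1 in 693×462: fills the width, so the video is 693.00 × 250.18.
The 3×2 canvas is height-limited in 4064×2286, giving 3429.00 × 2286.00; scale factor 4.9481.
So the video's height is 250.18 × 4.9481 ≈ 1237.91.

1238 px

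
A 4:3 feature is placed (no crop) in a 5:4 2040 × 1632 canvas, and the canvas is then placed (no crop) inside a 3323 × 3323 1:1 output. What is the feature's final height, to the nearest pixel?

First fit — 4:3 into 2040×1632 spans the width: 2040.00 × 1530.00.
The 5:4 canvas is width-limited in 3323×3323, giving 3323.00 × 2658.40; scale factor 1.6289.
The feature scales with it: height 1530.00 × 1.6289 ≈ 2492.25.

2492 px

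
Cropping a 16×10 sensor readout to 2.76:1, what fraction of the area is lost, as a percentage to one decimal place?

42.0%

2.76:1 is wider than 16×10, so the crop keeps the full width and trims the height.
Area ratio = (1.600)/(2.760) = 57.97%; the remaining 42.03% is cropped out.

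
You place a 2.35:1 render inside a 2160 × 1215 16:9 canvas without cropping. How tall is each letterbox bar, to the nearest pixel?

2.35:1 (2.350) > 16:9 (1.778), so the render fills the width.
Content height = 2160 / 2.350 ≈ 919.15 px.
1215 − 919.15 = 295.85 px of bars (147.93 each).

148 px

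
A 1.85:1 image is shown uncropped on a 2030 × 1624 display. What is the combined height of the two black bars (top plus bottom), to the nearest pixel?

527 px

1.85:1 is wider than 5:4, so it spans the full width.
Content height = 2030 / 1.850 ≈ 1097.30 px.
Black = 1624 − 1097.30 = 526.70 px.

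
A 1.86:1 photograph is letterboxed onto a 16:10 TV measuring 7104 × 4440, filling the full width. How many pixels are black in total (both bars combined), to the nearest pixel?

The photograph is 7104 / 1.860 ≈ 3819.3548 px tall.
4440 − 3819.3548 = 620.6452 px of bars.
Across the 7104-px span: 620.6452 × 7104 ≈ 4409063 px.

4409063 pixels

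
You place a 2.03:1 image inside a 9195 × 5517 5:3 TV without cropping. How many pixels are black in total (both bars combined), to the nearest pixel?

9079542 pixels

2.03:1 (2.030) > 5:3 (1.667), so the image fills the width.
That makes the image 4529.5567 px tall (9195 / 2.030).
Leftover height: 5517 − 4529.5567 = 987.4433 px.
Bar area = 987.4433 × 9195 ≈ 9079542 px.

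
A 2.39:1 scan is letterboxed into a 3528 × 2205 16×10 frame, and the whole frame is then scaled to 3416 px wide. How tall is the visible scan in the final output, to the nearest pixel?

Fitted into 3528×2205, the scan spans the width; its height is 3528 / 2.390 ≈ 1476.15 px.
Scaling 3528 → 3416 is ×0.9683, so the height becomes 1476.15 × 0.9683 ≈ 1429.29 px.

1429 px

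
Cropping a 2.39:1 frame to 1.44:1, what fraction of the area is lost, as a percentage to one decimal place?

Going from 2.39:1 to 1.44:1 means cutting width while keeping height.
(1.440)/(2.390) ≈ 0.603 of the area survives, leaving 39.75% discarded.

39.7%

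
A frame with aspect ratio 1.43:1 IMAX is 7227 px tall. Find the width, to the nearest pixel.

7227 × 1.430 = 10334.61.

10335 px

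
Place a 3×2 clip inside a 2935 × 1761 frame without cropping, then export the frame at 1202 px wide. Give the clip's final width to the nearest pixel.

1082 px

In the 2935×1761 frame the clip fills the height: width = 1761 × 3/2 ≈ 2641.50 px.
Resizing to 1202 px wide multiplies everything by 0.4095: 2641.50 → 1081.80 px.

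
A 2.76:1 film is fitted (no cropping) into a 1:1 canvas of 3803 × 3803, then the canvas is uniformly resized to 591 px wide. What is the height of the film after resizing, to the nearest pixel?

Fitted into 3803×3803, the film spans the width; its height is 3803 / 2.760 ≈ 1377.90 px.
Resizing to 591 px wide multiplies everything by 0.1554: 1377.90 → 214.13 px.

214 px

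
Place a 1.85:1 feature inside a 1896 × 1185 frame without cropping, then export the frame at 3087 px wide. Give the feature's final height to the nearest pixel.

Fitted into 1896×1185, the feature spans the width; its height is 1896 / 1.850 ≈ 1024.86 px.
Scaling 1896 → 3087 is ×1.6282, so the height becomes 1024.86 × 1.6282 ≈ 1668.65 px.

1669 px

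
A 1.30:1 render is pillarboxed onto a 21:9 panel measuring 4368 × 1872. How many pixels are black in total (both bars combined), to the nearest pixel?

3621197 pixels

1.30:1 is narrower than 21:9, so it spans the full height.
Content width = 1872 × 1.300 ≈ 2433.6000 px.
4368 − 2433.6000 = 1934.4000 px of bars.
Bar area = 1934.4000 × 1872 ≈ 3621197 px.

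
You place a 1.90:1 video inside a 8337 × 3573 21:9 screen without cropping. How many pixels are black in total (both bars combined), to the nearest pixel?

1.90:1 (1.900) < 21:9 (2.333), so the video fills the height.
The video is 3573 × 1.900 ≈ 6788.7000 px wide.
Black = 8337 − 6788.7000 = 1548.3000 px.
Across the 3573-px span: 1548.3000 × 3573 ≈ 5532076 px.

5532076 pixels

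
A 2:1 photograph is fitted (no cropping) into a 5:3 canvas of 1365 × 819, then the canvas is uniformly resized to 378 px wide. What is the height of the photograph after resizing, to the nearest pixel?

189 px

At 1365×819 the photograph is width-limited, so height = 1365 × 1/2 ≈ 682.50 px.
Resizing to 378 px wide multiplies everything by 0.2769: 682.50 → 189.00 px.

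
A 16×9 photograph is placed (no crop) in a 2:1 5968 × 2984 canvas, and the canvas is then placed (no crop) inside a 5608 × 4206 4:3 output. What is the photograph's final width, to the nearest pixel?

4985 px

First fit — 16×9 into 5968×2984 spans the height: 5304.89 × 2984.00.
Second fit — the 2:1 canvas into 5608×4206 spans the width: 5608.00 × 2804.00 (×0.9397 from 5968×2984).
The photograph scales with it: width 5304.89 × 0.9397 ≈ 4984.89.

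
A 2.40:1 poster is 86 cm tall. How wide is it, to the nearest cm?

Width = 86 × 2.400 = 206.40.

206 cm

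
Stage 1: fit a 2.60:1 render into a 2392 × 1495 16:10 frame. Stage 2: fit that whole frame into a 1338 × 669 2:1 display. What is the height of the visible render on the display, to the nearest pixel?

412 px

First fit — 2.60:1 into 2392×1495 spans the width: 2392.00 × 920.00.
Second fit — the 16:10 canvas into 1338×669 spans the height: 1070.40 × 669.00 (×0.4475 from 2392×1495).
Applying the same ×0.4475: 920.00 → 411.69.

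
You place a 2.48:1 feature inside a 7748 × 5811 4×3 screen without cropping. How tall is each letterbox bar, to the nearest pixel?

2.48:1 is wider than 4×3, so it spans the full width.
That makes the image 3124.19 px tall (7748 / 2.480).
5811 − 3124.19 = 2686.81 px of bars (1343.40 each).

1343 px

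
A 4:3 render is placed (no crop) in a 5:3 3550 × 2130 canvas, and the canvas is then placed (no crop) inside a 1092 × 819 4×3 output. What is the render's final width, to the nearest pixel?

Inside the 3550×2130 canvas the render is height-limited at 2840.00 × 2130.00.
The 5:3 canvas is width-limited in 1092×819, giving 1092.00 × 655.20; scale factor 0.3076.
So the render's width is 2840.00 × 0.3076 ≈ 873.60.

874 px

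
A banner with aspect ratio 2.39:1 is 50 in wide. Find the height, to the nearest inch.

Height = 50 / 2.390 = 20.92.

21 in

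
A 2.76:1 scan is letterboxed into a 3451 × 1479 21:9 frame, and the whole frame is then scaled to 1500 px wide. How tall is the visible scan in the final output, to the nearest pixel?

543 px

At 3451×1479 the scan is width-limited, so height = 3451 / 2.760 ≈ 1250.36 px.
The frame scales by 1500/3451 = 0.4347; 1250.36 × 0.4347 ≈ 543.48 px.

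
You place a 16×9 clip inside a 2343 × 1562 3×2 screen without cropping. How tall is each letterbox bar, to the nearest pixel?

16×9 (1.778) > 3×2 (1.500), so the clip fills the width.
The clip is 2343 × 9/16 ≈ 1317.94 px tall.
1562 − 1317.94 = 244.06 px of bars (122.03 each).

122 px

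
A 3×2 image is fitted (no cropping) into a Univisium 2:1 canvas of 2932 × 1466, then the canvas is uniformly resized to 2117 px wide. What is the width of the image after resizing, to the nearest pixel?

1588 px

At 2932×1466 the image is height-limited, so width = 1466 × 3/2 ≈ 2199.00 px.
The frame scales by 2117/2932 = 0.7220; 2199.00 × 0.7220 ≈ 1587.75 px.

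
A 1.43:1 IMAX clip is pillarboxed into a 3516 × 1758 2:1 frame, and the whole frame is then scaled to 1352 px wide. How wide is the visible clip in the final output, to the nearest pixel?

Fitted into 3516×1758, the clip spans the height; its width is 1758 × 1.430 ≈ 2513.94 px.
Scaling 3516 → 1352 is ×0.3845, so the width becomes 2513.94 × 0.3845 ≈ 966.68 px.

967 px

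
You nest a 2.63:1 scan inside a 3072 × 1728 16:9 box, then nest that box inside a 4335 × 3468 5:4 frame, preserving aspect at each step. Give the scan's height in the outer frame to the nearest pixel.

First fit — 2.63:1 into 3072×1728 spans the width: 3072.00 × 1168.06.
16:9 in 4335×3468: fills the width, so the intermediate becomes 4335.00 × 2438.44 — a scale of ×1.4111.
The scan scales with it: height 1168.06 × 1.4111 ≈ 1648.29.

1648 px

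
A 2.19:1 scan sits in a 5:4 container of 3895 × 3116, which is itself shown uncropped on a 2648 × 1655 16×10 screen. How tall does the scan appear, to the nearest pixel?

Inside the 3895×3116 canvas the scan is width-limited at 3895.00 × 1778.54.
The 5:4 canvas is height-limited in 2648×1655, giving 2068.75 × 1655.00; scale factor 0.5311.
Applying the same ×0.5311: 1778.54 → 944.63.

945 px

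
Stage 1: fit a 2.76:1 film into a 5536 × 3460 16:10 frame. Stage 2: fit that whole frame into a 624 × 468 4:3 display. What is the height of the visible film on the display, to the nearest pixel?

226 px

2.76:1 in 5536×3460: fills the width, so the film is 5536.00 × 2005.80.
Second fit — the 16:10 canvas into 624×468 spans the width: 624.00 × 390.00 (×0.1127 from 5536×3460).
So the film's height is 2005.80 × 0.1127 ≈ 226.09.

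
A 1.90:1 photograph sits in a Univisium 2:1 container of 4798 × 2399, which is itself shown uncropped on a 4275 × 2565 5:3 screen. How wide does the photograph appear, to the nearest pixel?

4061 px

1.90:1 in 4798×2399: fills the height, so the photograph is 4558.10 × 2399.00.
Second fit — the Univisium 2:1 canvas into 4275×2565 spans the width: 4275.00 × 2137.50 (×0.8910 from 4798×2399).
The photograph scales with it: width 4558.10 × 0.8910 ≈ 4061.25.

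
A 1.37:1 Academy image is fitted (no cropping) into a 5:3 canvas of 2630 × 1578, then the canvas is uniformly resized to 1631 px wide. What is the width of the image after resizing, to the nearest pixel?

In the 2630×1578 frame the image fills the height: width = 1578 × 1.370 ≈ 2161.86 px.
Resizing to 1631 px wide multiplies everything by 0.6202: 2161.86 → 1340.68 px.

1341 px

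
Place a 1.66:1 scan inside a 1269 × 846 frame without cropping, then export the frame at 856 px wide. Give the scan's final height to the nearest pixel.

516 px

At 1269×846 the scan is width-limited, so height = 1269 / 1.660 ≈ 764.46 px.
The frame scales by 856/1269 = 0.6745; 764.46 × 0.6745 ≈ 515.66 px.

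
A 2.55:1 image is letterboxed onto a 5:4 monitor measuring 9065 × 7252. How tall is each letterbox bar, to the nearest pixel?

1849 px

Since 2.550 > 1.250, the image is width-limited.
That makes the image 3554.90 px tall (9065 / 2.550).
Black = 7252 − 3554.90 = 3697.10 px, or 1848.55 per bar.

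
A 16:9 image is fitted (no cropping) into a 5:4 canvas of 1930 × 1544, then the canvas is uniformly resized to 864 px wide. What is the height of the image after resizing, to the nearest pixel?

486 px

Fitted into 1930×1544, the image spans the width; its height is 1930 × 9/16 ≈ 1085.62 px.
Scaling 1930 → 864 is ×0.4477, so the height becomes 1085.62 × 0.4477 ≈ 486.00 px.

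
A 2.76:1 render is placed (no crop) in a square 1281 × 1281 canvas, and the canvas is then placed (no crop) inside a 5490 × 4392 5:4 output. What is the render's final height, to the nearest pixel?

Inside the 1281×1281 canvas the render is width-limited at 1281.00 × 464.13.
square in 5490×4392: fills the height, so the intermediate becomes 4392.00 × 4392.00 — a scale of ×3.4286.
The render scales with it: height 464.13 × 3.4286 ≈ 1591.30.

1591 px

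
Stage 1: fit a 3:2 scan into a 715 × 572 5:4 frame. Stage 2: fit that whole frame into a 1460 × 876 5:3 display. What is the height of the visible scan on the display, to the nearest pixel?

730 px

First fit — 3:2 into 715×572 spans the width: 715.00 × 476.67.
5:4 in 1460×876: fills the height, so the intermediate becomes 1095.00 × 876.00 — a scale of ×1.5315.
So the scan's height is 476.67 × 1.5315 ≈ 730.00.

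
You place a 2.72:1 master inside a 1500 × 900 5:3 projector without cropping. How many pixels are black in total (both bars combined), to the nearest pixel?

2.72:1 is wider than 5:3, so it spans the full width.
The master is 1500 / 2.720 ≈ 551.4706 px tall.
Leftover height: 900 − 551.4706 = 348.5294 px.
Across the 1500-px span: 348.5294 × 1500 ≈ 522794 px.

522794 pixels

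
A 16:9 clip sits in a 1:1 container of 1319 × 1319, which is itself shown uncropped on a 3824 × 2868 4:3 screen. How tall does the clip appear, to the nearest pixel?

16:9 in 1319×1319: fills the width, so the clip is 1319.00 × 741.94.
Second fit — the 1:1 canvas into 3824×2868 spans the height: 2868.00 × 2868.00 (×2.1744 from 1319×1319).
Applying the same ×2.1744: 741.94 → 1613.25.

1613 px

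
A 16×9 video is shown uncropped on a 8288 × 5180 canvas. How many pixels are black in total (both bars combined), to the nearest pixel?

16×9 (1.778) > 16×10 (1.600), so the video fills the width.
That makes the image 4662.0000 px tall (8288 × 9/16).
5180 − 4662.0000 = 518.0000 px of bars.
That's 518.0000 × 8288 ≈ 4293184 black pixels.

4293184 pixels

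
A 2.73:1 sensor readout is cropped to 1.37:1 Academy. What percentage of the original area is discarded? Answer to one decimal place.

49.8%

Going from 2.73:1 to 1.37:1 Academy means cutting width while keeping height.
Area ratio = (1.370)/(2.730) = 50.18%; the remaining 49.82% is cropped out.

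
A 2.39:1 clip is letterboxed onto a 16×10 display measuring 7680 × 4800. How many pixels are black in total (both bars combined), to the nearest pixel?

2.39:1 (2.390) > 16×10 (1.600), so the clip fills the width.
That makes the image 3213.3891 px tall (7680 / 2.390).
Leftover height: 4800 − 3213.3891 = 1586.6109 px.
Bar area = 1586.6109 × 7680 ≈ 12185172 px.

12185172 pixels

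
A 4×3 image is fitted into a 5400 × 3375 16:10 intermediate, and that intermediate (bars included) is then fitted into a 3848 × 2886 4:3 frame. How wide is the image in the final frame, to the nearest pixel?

4×3 in 5400×3375: fills the height, so the image is 4500.00 × 3375.00.
Second fit — the 16:10 canvas into 3848×2886 spans the width: 3848.00 × 2405.00 (×0.7126 from 5400×3375).
So the image's width is 4500.00 × 0.7126 ≈ 3206.67.

3207 px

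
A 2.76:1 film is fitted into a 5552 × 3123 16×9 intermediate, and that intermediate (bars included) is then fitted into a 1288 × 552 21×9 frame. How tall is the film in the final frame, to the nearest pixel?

First fit — 2.76:1 into 5552×3123 spans the width: 5552.00 × 2011.59.
Second fit — the 16×9 canvas into 1288×552 spans the height: 981.33 × 552.00 (×0.1768 from 5552×3123).
The film scales with it: height 2011.59 × 0.1768 ≈ 355.56.

356 px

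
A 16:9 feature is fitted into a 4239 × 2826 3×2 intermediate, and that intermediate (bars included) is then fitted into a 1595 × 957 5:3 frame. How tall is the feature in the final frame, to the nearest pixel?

16:9 in 4239×2826: fills the width, so the feature is 4239.00 × 2384.44.
3×2 in 1595×957: fills the height, so the intermediate becomes 1435.50 × 957.00 — a scale of ×0.3386.
So the feature's height is 2384.44 × 0.3386 ≈ 807.47.

807 px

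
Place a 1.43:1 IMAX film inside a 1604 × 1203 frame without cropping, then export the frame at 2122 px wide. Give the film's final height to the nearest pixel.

1484 px

Fitted into 1604×1203, the film spans the width; its height is 1604 / 1.430 ≈ 1121.68 px.
The frame scales by 2122/1604 = 1.3229; 1121.68 × 1.3229 ≈ 1483.92 px.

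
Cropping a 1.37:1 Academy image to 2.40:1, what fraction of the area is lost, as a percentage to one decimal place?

42.9%

The width stays; only height is cut (since 2.40:1 is wider than 1.37:1 Academy).
Fraction kept = (1.370)/(2.400) ≈ 57.08%, so 42.92% is lost.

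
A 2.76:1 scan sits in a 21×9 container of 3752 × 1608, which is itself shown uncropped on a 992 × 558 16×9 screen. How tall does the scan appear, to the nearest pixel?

359 px

First fit — 2.76:1 into 3752×1608 spans the width: 3752.00 × 1359.42.
21×9 in 992×558: fills the width, so the intermediate becomes 992.00 × 425.14 — a scale of ×0.2644.
Applying the same ×0.2644: 1359.42 → 359.42.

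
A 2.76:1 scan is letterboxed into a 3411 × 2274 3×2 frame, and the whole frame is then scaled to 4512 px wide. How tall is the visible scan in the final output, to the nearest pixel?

Fitted into 3411×2274, the scan spans the width; its height is 3411 / 2.760 ≈ 1235.87 px.
The frame scales by 4512/3411 = 1.3228; 1235.87 × 1.3228 ≈ 1634.78 px.

1635 px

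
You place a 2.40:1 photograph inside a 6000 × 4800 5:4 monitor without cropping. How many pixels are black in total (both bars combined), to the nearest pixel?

13800000 pixels

Since 2.400 > 1.250, the photograph is width-limited.
That makes the image 2500.0000 px tall (6000 / 2.400).
Black = 4800 − 2500.0000 = 2300.0000 px.
Across the 6000-px span: 2300.0000 × 6000 ≈ 13800000 px.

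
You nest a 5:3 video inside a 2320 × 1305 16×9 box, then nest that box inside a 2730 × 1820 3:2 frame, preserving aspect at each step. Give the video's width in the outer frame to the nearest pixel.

2559 px

First fit — 5:3 into 2320×1305 spans the height: 2175.00 × 1305.00.
16×9 in 2730×1820: fills the width, so the intermediate becomes 2730.00 × 1535.62 — a scale of ×1.1767.
Applying the same ×1.1767: 2175.00 → 2559.38.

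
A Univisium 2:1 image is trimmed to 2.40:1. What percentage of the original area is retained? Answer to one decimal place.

83.3%

The width stays; only height is cut (since 2.40:1 is wider than Univisium 2:1).
Fraction kept = (2.000)/(2.400) ≈ 83.33%.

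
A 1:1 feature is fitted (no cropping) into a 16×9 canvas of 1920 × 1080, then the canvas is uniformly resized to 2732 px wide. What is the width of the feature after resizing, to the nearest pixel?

In the 1920×1080 frame the feature fills the height: width = 1080 × 1/1 ≈ 1080.00 px.
Resizing to 2732 px wide multiplies everything by 1.4229: 1080.00 → 1536.75 px.

1537 px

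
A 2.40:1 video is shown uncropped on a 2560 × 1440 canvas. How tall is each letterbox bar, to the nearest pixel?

187 px

2.40:1 is wider than 16:9, so it spans the full width.
The video is 2560 / 2.400 ≈ 1066.67 px tall.
1440 − 1066.67 = 373.33 px of bars (186.67 each).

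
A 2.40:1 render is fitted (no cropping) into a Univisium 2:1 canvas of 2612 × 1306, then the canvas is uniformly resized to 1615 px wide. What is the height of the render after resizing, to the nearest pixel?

673 px

Fitted into 2612×1306, the render spans the width; its height is 2612 / 2.400 ≈ 1088.33 px.
Resizing to 1615 px wide multiplies everything by 0.6183: 1088.33 → 672.92 px.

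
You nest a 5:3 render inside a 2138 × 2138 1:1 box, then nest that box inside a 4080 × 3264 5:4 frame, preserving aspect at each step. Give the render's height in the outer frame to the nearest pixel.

1958 px

Inside the 2138×2138 canvas the render is width-limited at 2138.00 × 1282.80.
The 1:1 canvas is height-limited in 4080×3264, giving 3264.00 × 3264.00; scale factor 1.5267.
So the render's height is 1282.80 × 1.5267 ≈ 1958.40.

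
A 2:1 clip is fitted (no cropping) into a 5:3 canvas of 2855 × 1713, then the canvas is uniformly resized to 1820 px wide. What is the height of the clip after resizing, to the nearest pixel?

910 px

In the 2855×1713 frame the clip fills the width: height = 2855 × 1/2 ≈ 1427.50 px.
Resizing to 1820 px wide multiplies everything by 0.6375: 1427.50 → 910.00 px.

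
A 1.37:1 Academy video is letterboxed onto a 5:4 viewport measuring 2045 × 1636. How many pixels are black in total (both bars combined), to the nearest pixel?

293047 pixels

1.37:1 Academy is wider than 5:4, so it spans the full width.
Content height = 2045 / 1.370 ≈ 1492.7007 px.
Leftover height: 1636 − 1492.7007 = 143.2993 px.
Across the 2045-px span: 143.2993 × 2045 ≈ 293047 px.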